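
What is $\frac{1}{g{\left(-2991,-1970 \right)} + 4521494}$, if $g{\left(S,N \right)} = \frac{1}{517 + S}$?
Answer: $\frac{2474}{11186176155} \approx 2.2117 \cdot 10^{-7}$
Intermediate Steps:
$\frac{1}{g{\left(-2991,-1970 \right)} + 4521494} = \frac{1}{\frac{1}{517 - 2991} + 4521494} = \frac{1}{\frac{1}{-2474} + 4521494} = \frac{1}{- \frac{1}{2474} + 4521494} = \frac{1}{\frac{11186176155}{2474}} = \frac{2474}{11186176155}$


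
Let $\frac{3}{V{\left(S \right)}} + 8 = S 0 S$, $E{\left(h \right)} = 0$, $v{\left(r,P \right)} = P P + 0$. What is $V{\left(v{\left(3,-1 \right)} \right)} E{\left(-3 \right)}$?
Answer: $0$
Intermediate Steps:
$v{\left(r,P \right)} = P^{2}$ ($v{\left(r,P \right)} = P^{2} + 0 = P^{2}$)
$V{\left(S \right)} = - \frac{3}{8}$ ($V{\left(S \right)} = \frac{3}{-8 + S 0 S} = \frac{3}{-8 + 0 S} = \frac{3}{-8 + 0} = \frac{3}{-8} = 3 \left(- \frac{1}{8}\right) = - \frac{3}{8}$)
$V{\left(v{\left(3,-1 \right)} \right)} E{\left(-3 \right)} = \left(- \frac{3}{8}\right) 0 = 0$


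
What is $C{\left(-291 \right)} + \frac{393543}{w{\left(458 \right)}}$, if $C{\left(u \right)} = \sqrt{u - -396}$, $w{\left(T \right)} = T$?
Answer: $\frac{393543}{458} + \sqrt{105} \approx 869.51$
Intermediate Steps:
$C{\left(u \right)} = \sqrt{396 + u}$ ($C{\left(u \right)} = \sqrt{u + 396} = \sqrt{396 + u}$)
$C{\left(-291 \right)} + \frac{393543}{w{\left(458 \right)}} = \sqrt{396 - 291} + \frac{393543}{458} = \sqrt{105} + 393543 \cdot \frac{1}{458} = \sqrt{105} + \frac{393543}{458} = \frac{393543}{458} + \sqrt{105}$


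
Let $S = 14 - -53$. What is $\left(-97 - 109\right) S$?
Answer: $-13802$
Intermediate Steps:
$S = 67$ ($S = 14 + 53 = 67$)
$\left(-97 - 109\right) S = \left(-97 - 109\right) 67 = \left(-206\right) 67 = -13802$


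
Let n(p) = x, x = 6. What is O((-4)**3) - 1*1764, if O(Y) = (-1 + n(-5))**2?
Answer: -1739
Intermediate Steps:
n(p) = 6
O(Y) = 25 (O(Y) = (-1 + 6)**2 = 5**2 = 25)
O((-4)**3) - 1*1764 = 25 - 1*1764 = 25 - 1764 = -1739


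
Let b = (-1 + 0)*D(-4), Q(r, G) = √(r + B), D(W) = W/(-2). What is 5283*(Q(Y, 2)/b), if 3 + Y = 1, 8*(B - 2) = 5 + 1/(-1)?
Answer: -5283*√2/4 ≈ -1867.8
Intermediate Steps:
B = 5/2 (B = 2 + (5 + 1/(-1))/8 = 2 + (5 - 1)/8 = 2 + (⅛)*4 = 2 + ½ = 5/2 ≈ 2.5000)
Y = -2 (Y = -3 + 1 = -2)
D(W) = -W/2 (D(W) = W*(-½) = -W/2)
Q(r, G) = √(5/2 + r) (Q(r, G) = √(r + 5/2) = √(5/2 + r))
b = -2 (b = (-1 + 0)*(-½*(-4)) = -1*2 = -2)
5283*(Q(Y, 2)/b) = 5283*((√(10 + 4*(-2))/2)/(-2)) = 5283*((√(10 - 8)/2)*(-½)) = 5283*((√2/2)*(-½)) = 5283*(-√2/4) = -5283*√2/4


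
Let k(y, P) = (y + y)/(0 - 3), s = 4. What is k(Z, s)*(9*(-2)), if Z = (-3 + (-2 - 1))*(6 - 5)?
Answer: -72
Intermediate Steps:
Z = -6 (Z = (-3 - 3)*1 = -6*1 = -6)
k(y, P) = -2*y/3 (k(y, P) = (2*y)/(-3) = (2*y)*(-⅓) = -2*y/3)
k(Z, s)*(9*(-2)) = (-⅔*(-6))*(9*(-2)) = 4*(-18) = -72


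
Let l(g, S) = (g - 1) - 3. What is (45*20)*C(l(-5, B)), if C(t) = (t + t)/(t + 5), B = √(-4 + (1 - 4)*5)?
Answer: 4050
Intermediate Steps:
B = I*√19 (B = √(-4 - 3*5) = √(-4 - 15) = √(-19) = I*√19 ≈ 4.3589*I)
l(g, S) = -4 + g (l(g, S) = (-1 + g) - 3 = -4 + g)
C(t) = 2*t/(5 + t) (C(t) = (2*t)/(5 + t) = 2*t/(5 + t))
(45*20)*C(l(-5, B)) = (45*20)*(2*(-4 - 5)/(5 + (-4 - 5))) = 900*(2*(-9)/(5 - 9)) = 900*(2*(-9)/(-4)) = 900*(2*(-9)*(-¼)) = 900*(9/2) = 4050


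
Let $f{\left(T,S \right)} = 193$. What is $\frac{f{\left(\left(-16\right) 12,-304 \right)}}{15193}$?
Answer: $\frac{193}{15193} \approx 0.012703$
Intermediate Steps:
$\frac{f{\left(\left(-16\right) 12,-304 \right)}}{15193} = \frac{193}{15193}$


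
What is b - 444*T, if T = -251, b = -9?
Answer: 111435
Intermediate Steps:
b - 444*T = -9 - 444*(-251) = -9 + 111444 = 111435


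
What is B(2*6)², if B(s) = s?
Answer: 144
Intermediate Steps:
B(2*6)² = (2*6)² = 12² = 144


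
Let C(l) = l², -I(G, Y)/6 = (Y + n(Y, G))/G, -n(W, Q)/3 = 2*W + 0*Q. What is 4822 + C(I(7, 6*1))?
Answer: 268678/49 ≈ 5483.2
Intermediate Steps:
n(W, Q) = -6*W (n(W, Q) = -3*(2*W + 0*Q) = -3*(2*W + 0) = -6*W)
I(G, Y) = 30*Y/G (I(G, Y) = -6*(Y - 6*Y)/G = -6*(-5*Y)/G = -(-30)*Y/G = 30*Y/G)
4822 + C(I(7, 6*1)) = 4822 + (30*(6*1)/7)² = 4822 + (30*6*(⅐))² = 4822 + (180/7)² = 4822 + 32400/49 = 268678/49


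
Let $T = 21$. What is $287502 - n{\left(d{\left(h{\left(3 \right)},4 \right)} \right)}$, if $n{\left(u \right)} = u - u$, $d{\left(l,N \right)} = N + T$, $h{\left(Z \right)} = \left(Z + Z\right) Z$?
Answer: $287502$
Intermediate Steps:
$h{\left(Z \right)} = 2 Z^{2}$ ($h{\left(Z \right)} = 2 Z Z = 2 Z^{2}$)
$d{\left(l,N \right)} = 21 + N$ ($d{\left(l,N \right)} = N + 21 = 21 + N$)
$n{\left(u \right)} = 0$
$287502 - n{\left(d{\left(h{\left(3 \right)},4 \right)} \right)} = 287502 - 0 = 287502 + 0 = 287502$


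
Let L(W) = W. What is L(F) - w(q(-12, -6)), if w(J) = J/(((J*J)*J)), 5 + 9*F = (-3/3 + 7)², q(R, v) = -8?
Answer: 1975/576 ≈ 3.4288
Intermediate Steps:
F = 31/9 (F = -5/9 + (-3/3 + 7)²/9 = -5/9 + (-3*⅓ + 7)²/9 = -5/9 + (-1 + 7)²/9 = -5/9 + (⅑)*6² = -5/9 + (⅑)*36 = -5/9 + 4 = 31/9 ≈ 3.4444)
w(J) = J⁻² (w(J) = J/((J²*J)) = J/(J³) = J/J³ = J⁻²)
L(F) - w(q(-12, -6)) = 31/9 - 1/(-8)² = 31/9 - 1*1/64 = 31/9 - 1/64 = 1975/576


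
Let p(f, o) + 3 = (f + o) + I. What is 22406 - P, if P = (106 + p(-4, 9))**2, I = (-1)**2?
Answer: 10525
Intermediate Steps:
I = 1
p(f, o) = -2 + f + o (p(f, o) = -3 + ((f + o) + 1) = -3 + (1 + f + o) = -2 + f + o)
P = 11881 (P = (106 + (-2 - 4 + 9))**2 = (106 + 3)**2 = 109**2 = 11881)
22406 - P = 22406 - 1*11881 = 22406 - 11881 = 10525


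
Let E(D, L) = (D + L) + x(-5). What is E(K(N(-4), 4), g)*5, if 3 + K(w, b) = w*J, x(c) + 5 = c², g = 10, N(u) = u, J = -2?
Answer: 175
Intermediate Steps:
x(c) = -5 + c²
K(w, b) = -3 - 2*w (K(w, b) = -3 + w*(-2) = -3 - 2*w)
E(D, L) = 20 + D + L (E(D, L) = (D + L) + (-5 + (-5)²) = (D + L) + (-5 + 25) = (D + L) + 20 = 20 + D + L)
E(K(N(-4), 4), g)*5 = (20 + (-3 - 2*(-4)) + 10)*5 = (20 + (-3 + 8) + 10)*5 = (20 + 5 + 10)*5 = 35*5 = 175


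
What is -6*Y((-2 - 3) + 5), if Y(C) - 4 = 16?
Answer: -120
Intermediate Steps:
Y(C) = 20 (Y(C) = 4 + 16 = 20)
-6*Y((-2 - 3) + 5) = -6*20 = -120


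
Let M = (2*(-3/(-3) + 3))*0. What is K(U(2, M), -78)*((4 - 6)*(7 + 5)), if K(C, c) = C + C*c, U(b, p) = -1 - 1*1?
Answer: -3696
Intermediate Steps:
M = 0 (M = (2*(-3*(-1/3) + 3))*0 = (2*(1 + 3))*0 = (2*4)*0 = 8*0 = 0)
U(b, p) = -2 (U(b, p) = -1 - 1 = -2)
K(U(2, M), -78)*((4 - 6)*(7 + 5)) = (-2*(1 - 78))*((4 - 6)*(7 + 5)) = (-2*(-77))*(-2*12) = 154*(-24) = -3696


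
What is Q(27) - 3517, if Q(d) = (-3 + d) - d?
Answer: -3520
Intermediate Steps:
Q(d) = -3
Q(27) - 3517 = -3 - 3517 = -3520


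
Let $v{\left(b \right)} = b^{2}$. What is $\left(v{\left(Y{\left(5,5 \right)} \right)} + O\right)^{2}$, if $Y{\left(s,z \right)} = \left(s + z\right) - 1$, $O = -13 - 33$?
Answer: $1225$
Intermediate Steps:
$O = -46$
$Y{\left(s,z \right)} = -1 + s + z$
$\left(v{\left(Y{\left(5,5 \right)} \right)} + O\right)^{2} = \left(\left(-1 + 5 + 5\right)^{2} - 46\right)^{2} = \left(9^{2} - 46\right)^{2} = \left(81 - 46\right)^{2} = 35^{2} = 1225$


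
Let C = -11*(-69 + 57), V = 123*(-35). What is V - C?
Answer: -4437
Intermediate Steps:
V = -4305
C = 132 (C = -11*(-12) = 132)
V - C = -4305 - 1*132 = -4305 - 132 = -4437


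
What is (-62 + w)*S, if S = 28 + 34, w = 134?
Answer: 4464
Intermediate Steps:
S = 62
(-62 + w)*S = (-62 + 134)*62 = 72*62 = 4464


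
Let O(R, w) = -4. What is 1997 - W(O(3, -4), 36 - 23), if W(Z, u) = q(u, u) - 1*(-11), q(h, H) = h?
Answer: 1973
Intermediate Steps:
W(Z, u) = 11 + u (W(Z, u) = u - 1*(-11) = u + 11 = 11 + u)
1997 - W(O(3, -4), 36 - 23) = 1997 - (11 + (36 - 23)) = 1997 - (11 + 13) = 1997 - 1*24 = 1997 - 24 = 1973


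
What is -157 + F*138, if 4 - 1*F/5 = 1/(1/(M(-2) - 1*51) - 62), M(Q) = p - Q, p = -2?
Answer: 8268479/3163 ≈ 2614.1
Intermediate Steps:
M(Q) = -2 - Q
F = 63515/3163 (F = 20 - 5/(1/((-2 - 1*(-2)) - 1*51) - 62) = 20 - 5/(1/((-2 + 2) - 51) - 62) = 20 - 5/(1/(0 - 51) - 62) = 20 - 5/(1/(-51) - 62) = 20 - 5/(-1/51 - 62) = 20 - 5/(-3163/51) = 20 - 5*(-51/3163) = 20 + 255/3163 = 63515/3163 ≈ 20.081)
-157 + F*138 = -157 + (63515/3163)*138 = -157 + 8765070/3163 = 8268479/3163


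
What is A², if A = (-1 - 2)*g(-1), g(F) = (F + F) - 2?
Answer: 144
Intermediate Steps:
g(F) = -2 + 2*F (g(F) = 2*F - 2 = -2 + 2*F)
A = 12 (A = (-1 - 2)*(-2 + 2*(-1)) = -3*(-2 - 2) = -3*(-4) = 12)
A² = 12² = 144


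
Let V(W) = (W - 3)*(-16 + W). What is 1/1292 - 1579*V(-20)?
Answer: -1689176303/1292 ≈ -1.3074e+6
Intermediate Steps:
V(W) = (-16 + W)*(-3 + W) (V(W) = (-3 + W)*(-16 + W) = (-16 + W)*(-3 + W))
1/1292 - 1579*V(-20) = 1/1292 - 1579*(48 + (-20)² - 19*(-20)) = 1/1292 - 1579*(48 + 400 + 380) = 1/1292 - 1579*828 = 1/1292 - 1307412 = -1689176303/1292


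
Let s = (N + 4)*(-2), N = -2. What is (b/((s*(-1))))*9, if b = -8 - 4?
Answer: -27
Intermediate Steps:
s = -4 (s = (-2 + 4)*(-2) = 2*(-2) = -4)
b = -12
(b/((s*(-1))))*9 = -12/((-4*(-1)))*9 = -12/4*9 = -12*1/4*9 = -3*9 = -27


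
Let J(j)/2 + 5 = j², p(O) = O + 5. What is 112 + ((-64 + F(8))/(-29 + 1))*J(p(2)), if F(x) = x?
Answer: 288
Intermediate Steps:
p(O) = 5 + O
J(j) = -10 + 2*j²
112 + ((-64 + F(8))/(-29 + 1))*J(p(2)) = 112 + ((-64 + 8)/(-29 + 1))*(-10 + 2*(5 + 2)²) = 112 + (-56/(-28))*(-10 + 2*7²) = 112 + (-56*(-1/28))*(-10 + 2*49) = 112 + 2*(-10 + 98) = 112 + 2*88 = 112 + 176 = 288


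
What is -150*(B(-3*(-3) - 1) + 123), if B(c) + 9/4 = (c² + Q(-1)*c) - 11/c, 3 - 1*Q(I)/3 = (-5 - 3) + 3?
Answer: -225225/4 ≈ -56306.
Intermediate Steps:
Q(I) = 24 (Q(I) = 9 - 3*((-5 - 3) + 3) = 9 - 3*(-8 + 3) = 9 - 3*(-5) = 9 + 15 = 24)
B(c) = -9/4 + c² - 11/c + 24*c (B(c) = -9/4 + ((c² + 24*c) - 11/c) = -9/4 + (c² - 11/c + 24*c) = -9/4 + c² - 11/c + 24*c)
-150*(B(-3*(-3) - 1) + 123) = -150*((-9/4 + (-3*(-3) - 1)² - 11/(-3*(-3) - 1) + 24*(-3*(-3) - 1)) + 123) = -150*((-9/4 + (9 - 1)² - 11/(9 - 1) + 24*(9 - 1)) + 123) = -150*((-9/4 + 8² - 11/8 + 24*8) + 123) = -150*((-9/4 + 64 - 11*⅛ + 192) + 123) = -150*((-9/4 + 64 - 11/8 + 192) + 123) = -150*(2019/8 + 123) = -150*3003/8 = -225225/4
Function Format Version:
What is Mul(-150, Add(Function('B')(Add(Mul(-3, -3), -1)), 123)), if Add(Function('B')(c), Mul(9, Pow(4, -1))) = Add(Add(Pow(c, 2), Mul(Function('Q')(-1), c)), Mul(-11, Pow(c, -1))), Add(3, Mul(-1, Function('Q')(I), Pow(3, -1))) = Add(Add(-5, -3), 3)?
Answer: Rational(-225225, 4) ≈ -56306.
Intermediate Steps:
Function('Q')(I) = 24 (Function('Q')(I) = Add(9, Mul(-3, Add(Add(-5, -3), 3))) = Add(9, Mul(-3, Add(-8, 3))) = Add(9, Mul(-3, -5)) = Add(9, 15) = 24)
Function('B')(c) = Add(Rational(-9, 4), Pow(c, 2), Mul(-11, Pow(c, -1)), Mul(24, c)) (Function('B')(c) = Add(Rational(-9, 4), Add(Add(Pow(c, 2), Mul(24, c)), Mul(-11, Pow(c, -1)))) = Add(Rational(-9, 4), Add(Pow(c, 2), Mul(-11, Pow(c, -1)), Mul(24, c))) = Add(Rational(-9, 4), Pow(c, 2), Mul(-11, Pow(c, -1)), Mul(24, c)))
Mul(-150, Add(Function('B')(Add(Mul(-3, -3), -1)), 123)) = Mul(-150, Add(Add(Rational(-9, 4), Pow(Add(Mul(-3, -3), -1), 2), Mul(-11, Pow(Add(Mul(-3, -3), -1), -1)), Mul(24, Add(Mul(-3, -3), -1))), 123)) = Mul(-150, Add(Add(Rational(-9, 4), Pow(Add(9, -1), 2), Mul(-11, Pow(Add(9, -1), -1)), Mul(24, Add(9, -1))), 123)) = Mul(-150, Add(Add(Rational(-9, 4), Pow(8, 2), Mul(-11, Pow(8, -1)), Mul(24, 8)), 123)) = Mul(-150, Add(Add(Rational(-9, 4), 64, Mul(-11, Rational(1, 8)), 192), 123)) = Mul(-150, Add(Add(Rational(-9, 4), 64, Rational(-11, 8), 192), 123)) = Mul(-150, Add(Rational(2019, 8), 123)) = Mul(-150, Rational(3003, 8)) = Rational(-225225, 4)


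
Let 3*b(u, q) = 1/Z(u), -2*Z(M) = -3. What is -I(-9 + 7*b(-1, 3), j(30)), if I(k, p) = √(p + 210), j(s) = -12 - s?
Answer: -2*√42 ≈ -12.961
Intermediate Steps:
Z(M) = 3/2 (Z(M) = -½*(-3) = 3/2)
b(u, q) = 2/9 (b(u, q) = 1/(3*(3/2)) = (⅓)*(⅔) = 2/9)
I(k, p) = √(210 + p)
-I(-9 + 7*b(-1, 3), j(30)) = -√(210 + (-12 - 1*30)) = -√(210 + (-12 - 30)) = -√(210 - 42) = -√168 = -2*√42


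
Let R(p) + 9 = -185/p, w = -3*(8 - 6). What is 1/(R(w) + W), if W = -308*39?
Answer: -6/71941 ≈ -8.3402e-5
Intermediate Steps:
w = -6 (w = -3*2 = -6)
R(p) = -9 - 185/p
W = -12012
1/(R(w) + W) = 1/((-9 - 185/(-6)) - 12012) = 1/((-9 - 185*(-⅙)) - 12012) = 1/((-9 + 185/6) - 12012) = 1/(131/6 - 12012) = 1/(-71941/6) = -6/71941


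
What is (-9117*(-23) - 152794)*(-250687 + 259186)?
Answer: 483567603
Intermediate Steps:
(-9117*(-23) - 152794)*(-250687 + 259186) = (209691 - 152794)*8499 = 56897*8499 = 483567603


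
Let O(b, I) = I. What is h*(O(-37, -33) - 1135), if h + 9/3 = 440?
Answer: -510416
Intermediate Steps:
h = 437 (h = -3 + 440 = 437)
h*(O(-37, -33) - 1135) = 437*(-33 - 1135) = 437*(-1168) = -510416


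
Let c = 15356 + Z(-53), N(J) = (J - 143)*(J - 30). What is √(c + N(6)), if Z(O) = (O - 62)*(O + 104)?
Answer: √12779 ≈ 113.04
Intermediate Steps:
Z(O) = (-62 + O)*(104 + O)
N(J) = (-143 + J)*(-30 + J)
c = 9491 (c = 15356 + (-6448 + (-53)² + 42*(-53)) = 15356 + (-6448 + 2809 - 2226) = 15356 - 5865 = 9491)
√(c + N(6)) = √(9491 + (4290 + 6² - 173*6)) = √(9491 + (4290 + 36 - 1038)) = √(9491 + 3288) = √12779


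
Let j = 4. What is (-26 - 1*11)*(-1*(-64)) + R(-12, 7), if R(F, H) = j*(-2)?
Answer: -2376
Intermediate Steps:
R(F, H) = -8 (R(F, H) = 4*(-2) = -8)
(-26 - 1*11)*(-1*(-64)) + R(-12, 7) = (-26 - 1*11)*(-1*(-64)) - 8 = (-26 - 11)*64 - 8 = -37*64 - 8 = -2368 - 8 = -2376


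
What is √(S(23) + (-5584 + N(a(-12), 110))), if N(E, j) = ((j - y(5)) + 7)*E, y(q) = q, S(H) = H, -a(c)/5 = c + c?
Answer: √7879 ≈ 88.764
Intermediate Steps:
a(c) = -10*c (a(c) = -5*(c + c) = -10*c)
N(E, j) = E*(2 + j) (N(E, j) = ((j - 1*5) + 7)*E = ((j - 5) + 7)*E = ((-5 + j) + 7)*E = (2 + j)*E = E*(2 + j))
√(S(23) + (-5584 + N(a(-12), 110))) = √(23 + (-5584 + (-10*(-12))*(2 + 110))) = √(23 + (-5584 + 120*112)) = √(23 + (-5584 + 13440)) = √(23 + 7856) = √7879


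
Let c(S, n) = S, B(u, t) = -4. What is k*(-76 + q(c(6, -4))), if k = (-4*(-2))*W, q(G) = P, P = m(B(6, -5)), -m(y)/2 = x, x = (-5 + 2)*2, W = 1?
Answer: -512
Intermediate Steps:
x = -6 (x = -3*2 = -6)
m(y) = 12 (m(y) = -2*(-6) = 12)
P = 12
q(G) = 12
k = 8 (k = -4*(-2)*1 = 8*1 = 8)
k*(-76 + q(c(6, -4))) = 8*(-76 + 12) = 8*(-64) = -512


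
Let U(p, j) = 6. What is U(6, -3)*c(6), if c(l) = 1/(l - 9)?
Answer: -2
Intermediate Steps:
c(l) = 1/(-9 + l)
U(6, -3)*c(6) = 6/(-9 + 6) = 6/(-3) = 6*(-⅓) = -2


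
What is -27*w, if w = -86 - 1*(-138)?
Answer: -1404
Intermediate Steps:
w = 52 (w = -86 + 138 = 52)
-27*w = -27*52 = -1404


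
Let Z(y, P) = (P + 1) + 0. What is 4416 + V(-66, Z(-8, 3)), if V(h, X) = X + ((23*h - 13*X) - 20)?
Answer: 2830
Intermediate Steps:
Z(y, P) = 1 + P (Z(y, P) = (1 + P) + 0 = 1 + P)
V(h, X) = -20 - 12*X + 23*h (V(h, X) = X + ((-13*X + 23*h) - 20) = X + (-20 - 13*X + 23*h) = -20 - 12*X + 23*h)
4416 + V(-66, Z(-8, 3)) = 4416 + (-20 - 12*(1 + 3) + 23*(-66)) = 4416 + (-20 - 12*4 - 1518) = 4416 + (-20 - 48 - 1518) = 4416 - 1586 = 2830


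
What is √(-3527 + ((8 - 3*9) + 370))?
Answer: 2*I*√794 ≈ 56.356*I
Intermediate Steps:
√(-3527 + ((8 - 3*9) + 370)) = √(-3527 + ((8 - 27) + 370)) = √(-3527 + (-19 + 370)) = √(-3527 + 351) = √(-3176) = 2*I*√794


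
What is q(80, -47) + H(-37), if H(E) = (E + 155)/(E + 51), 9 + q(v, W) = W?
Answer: -333/7 ≈ -47.571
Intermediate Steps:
q(v, W) = -9 + W
H(E) = (155 + E)/(51 + E)
q(80, -47) + H(-37) = (-9 - 47) + (155 - 37)/(51 - 37) = -56 + 118/14 = -56 + (1/14)*118 = -56 + 59/7 = -333/7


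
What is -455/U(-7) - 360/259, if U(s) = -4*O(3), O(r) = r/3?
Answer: 116405/1036 ≈ 112.36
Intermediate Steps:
O(r) = r/3 (O(r) = r*(1/3) = r/3)
U(s) = -4 (U(s) = -4*3/3 = -4*1 = -4)
-455/U(-7) - 360/259 = -455/(-4) - 360/259 = -455*(-1/4) - 360*1/259 = 455/4 - 360/259 = 116405/1036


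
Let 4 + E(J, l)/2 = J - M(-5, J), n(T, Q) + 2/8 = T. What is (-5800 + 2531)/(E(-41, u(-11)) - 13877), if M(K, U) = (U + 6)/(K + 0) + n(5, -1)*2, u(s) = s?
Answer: 467/2000 ≈ 0.23350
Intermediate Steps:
n(T, Q) = -1/4 + T
M(K, U) = 19/2 + (6 + U)/K (M(K, U) = (U + 6)/(K + 0) + (-1/4 + 5)*2 = (6 + U)/K + (19/4)*2 = (6 + U)/K + 19/2 = 19/2 + (6 + U)/K)
E(J, l) = -123/5 + 12*J/5 (E(J, l) = -8 + 2*(J - (6 + J + (19/2)*(-5))/(-5)) = -8 + 2*(J - (-1)*(6 + J - 95/2)/5) = -8 + 2*(J - (-1)*(-83/2 + J)/5) = -8 + 2*(J - (83/10 - J/5)) = -8 + 2*(J + (-83/10 + J/5)) = -8 + 2*(-83/10 + 6*J/5) = -8 + (-83/5 + 12*J/5) = -123/5 + 12*J/5)
(-5800 + 2531)/(E(-41, u(-11)) - 13877) = (-5800 + 2531)/((-123/5 + (12/5)*(-41)) - 13877) = -3269/((-123/5 - 492/5) - 13877) = -3269/(-123 - 13877) = -3269/(-14000) = -3269*(-1/14000) = 467/2000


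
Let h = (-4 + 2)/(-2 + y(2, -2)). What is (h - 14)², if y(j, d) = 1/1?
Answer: 144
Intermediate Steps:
y(j, d) = 1
h = 2 (h = (-4 + 2)/(-2 + 1) = -2/(-1) = -2*(-1) = 2)
(h - 14)² = (2 - 14)² = (-12)² = 144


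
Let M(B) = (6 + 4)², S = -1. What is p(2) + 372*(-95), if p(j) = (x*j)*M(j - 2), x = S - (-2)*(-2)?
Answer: -36340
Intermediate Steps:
M(B) = 100 (M(B) = 10² = 100)
x = -5 (x = -1 - (-2)*(-2) = -1 - 2*2 = -1 - 4 = -5)
p(j) = -500*j (p(j) = -5*j*100 = -500*j)
p(2) + 372*(-95) = -500*2 + 372*(-95) = -1000 - 35340 = -36340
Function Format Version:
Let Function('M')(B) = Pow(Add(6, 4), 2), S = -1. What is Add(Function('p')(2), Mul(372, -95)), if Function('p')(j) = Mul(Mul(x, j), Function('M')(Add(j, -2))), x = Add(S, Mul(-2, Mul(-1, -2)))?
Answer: -36340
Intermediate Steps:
Function('M')(B) = 100 (Function('M')(B) = Pow(10, 2) = 100)
x = -5 (x = Add(-1, Mul(-2, Mul(-1, -2))) = Add(-1, Mul(-2, 2)) = Add(-1, -4) = -5)
Function('p')(j) = Mul(-500, j) (Function('p')(j) = Mul(Mul(-5, j), 100) = Mul(-500, j))
Add(Function('p')(2), Mul(372, -95)) = Add(Mul(-500, 2), Mul(372, -95)) = Add(-1000, -35340) = -36340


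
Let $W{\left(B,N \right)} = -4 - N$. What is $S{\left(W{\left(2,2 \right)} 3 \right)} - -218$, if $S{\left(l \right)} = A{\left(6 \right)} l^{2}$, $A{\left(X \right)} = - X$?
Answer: $-1726$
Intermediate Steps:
$S{\left(l \right)} = - 6 l^{2}$ ($S{\left(l \right)} = \left(-1\right) 6 l^{2} = - 6 l^{2}$)
$S{\left(W{\left(2,2 \right)} 3 \right)} - -218 = - 6 \left(\left(-4 - 2\right) 3\right)^{2} - -218 = - 6 \left(\left(-4 - 2\right) 3\right)^{2} + 218 = - 6 \left(\left(-6\right) 3\right)^{2} + 218 = - 6 \left(-18\right)^{2} + 218 = \left(-6\right) 324 + 218 = -1944 + 218 = -1726$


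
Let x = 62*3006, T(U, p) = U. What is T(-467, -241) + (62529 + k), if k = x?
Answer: 248434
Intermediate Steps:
x = 186372
k = 186372
T(-467, -241) + (62529 + k) = -467 + (62529 + 186372) = -467 + 248901 = 248434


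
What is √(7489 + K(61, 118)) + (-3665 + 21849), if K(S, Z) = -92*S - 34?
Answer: 18184 + √1843 ≈ 18227.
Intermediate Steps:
K(S, Z) = -34 - 92*S
√(7489 + K(61, 118)) + (-3665 + 21849) = √(7489 + (-34 - 92*61)) + (-3665 + 21849) = √(7489 + (-34 - 5612)) + 18184 = √(7489 - 5646) + 18184 = √1843 + 18184 = 18184 + √1843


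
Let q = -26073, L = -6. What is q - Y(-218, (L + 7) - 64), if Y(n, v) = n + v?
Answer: -25792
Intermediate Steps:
q - Y(-218, (L + 7) - 64) = -26073 - (-218 + ((-6 + 7) - 64)) = -26073 - (-218 + (1 - 64)) = -26073 - (-218 - 63) = -26073 - 1*(-281) = -26073 + 281 = -25792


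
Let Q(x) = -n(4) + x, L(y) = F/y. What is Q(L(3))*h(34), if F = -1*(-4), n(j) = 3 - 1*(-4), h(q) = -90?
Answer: 510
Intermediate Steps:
n(j) = 7 (n(j) = 3 + 4 = 7)
F = 4
L(y) = 4/y
Q(x) = -7 + x (Q(x) = -1*7 + x = -7 + x)
Q(L(3))*h(34) = (-7 + 4/3)*(-90) = -17/3*(-90) = 510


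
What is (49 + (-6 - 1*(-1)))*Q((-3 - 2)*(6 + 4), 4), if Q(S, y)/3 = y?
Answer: 528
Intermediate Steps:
Q(S, y) = 3*y
(49 + (-6 - 1*(-1)))*Q((-3 - 2)*(6 + 4), 4) = (49 + (-6 - 1*(-1)))*(3*4) = (49 + (-6 + 1))*12 = (49 - 5)*12 = 44*12 = 528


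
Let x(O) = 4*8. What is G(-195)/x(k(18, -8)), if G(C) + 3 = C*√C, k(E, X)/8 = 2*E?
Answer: -3/32 - 195*I*√195/32 ≈ -0.09375 - 85.095*I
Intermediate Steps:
k(E, X) = 16*E (k(E, X) = 8*(2*E) = 16*E)
G(C) = -3 + C^(3/2) (G(C) = -3 + C*√C = -3 + C^(3/2))
x(O) = 32
G(-195)/x(k(18, -8)) = (-3 + (-195)^(3/2))/32 = (-3 - 195*I*√195)*(1/32) = -3/32 - 195*I*√195/32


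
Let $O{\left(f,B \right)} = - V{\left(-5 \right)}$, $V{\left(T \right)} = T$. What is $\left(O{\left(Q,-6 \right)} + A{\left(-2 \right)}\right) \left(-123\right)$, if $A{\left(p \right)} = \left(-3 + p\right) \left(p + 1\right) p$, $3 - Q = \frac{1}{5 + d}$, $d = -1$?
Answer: $615$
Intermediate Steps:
$Q = \frac{11}{4}$ ($Q = 3 - \frac{1}{5 - 1} = 3 - \frac{1}{4} = \frac{11}{4} \approx 2.75$)
$A{\left(p \right)} = p \left(1 + p\right) \left(-3 + p\right)$ ($A{\left(p \right)} = \left(-3 + p\right) \left(1 + p\right) p = \left(1 + p\right) \left(-3 + p\right) p = p \left(1 + p\right) \left(-3 + p\right)$)
$O{\left(f,B \right)} = 5$ ($O{\left(f,B \right)} = \left(-1\right) \left(-5\right) = 5$)
$\left(O{\left(Q,-6 \right)} + A{\left(-2 \right)}\right) \left(-123\right) = \left(5 - 2 \left(-3 + \left(-2\right)^{2} - -4\right)\right) \left(-123\right) = \left(5 - 2 \left(-3 + 4 + 4\right)\right) \left(-123\right) = \left(5 - 10\right) \left(-123\right) = \left(-5\right) \left(-123\right) = 615$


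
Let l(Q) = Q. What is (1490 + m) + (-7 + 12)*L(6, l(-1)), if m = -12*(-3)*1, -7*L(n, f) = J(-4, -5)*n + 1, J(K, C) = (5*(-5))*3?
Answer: 12927/7 ≈ 1846.7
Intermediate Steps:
J(K, C) = -75 (J(K, C) = -25*3 = -75)
L(n, f) = -⅐ + 75*n/7 (L(n, f) = -(-75*n + 1)/7 = -(1 - 75*n)/7 = -⅐ + 75*n/7)
m = 36 (m = 36*1 = 36)
(1490 + m) + (-7 + 12)*L(6, l(-1)) = (1490 + 36) + (-7 + 12)*(-⅐ + (75/7)*6) = 1526 + 5*(-⅐ + 450/7) = 1526 + 5*(449/7) = 1526 + 2245/7 = 12927/7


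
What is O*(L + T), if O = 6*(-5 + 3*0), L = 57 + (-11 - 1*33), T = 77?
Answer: -2700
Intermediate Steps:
L = 13 (L = 57 + (-11 - 33) = 57 - 44 = 13)
O = -30 (O = 6*(-5 + 0) = 6*(-5) = -30)
O*(L + T) = -30*(13 + 77) = -30*90 = -2700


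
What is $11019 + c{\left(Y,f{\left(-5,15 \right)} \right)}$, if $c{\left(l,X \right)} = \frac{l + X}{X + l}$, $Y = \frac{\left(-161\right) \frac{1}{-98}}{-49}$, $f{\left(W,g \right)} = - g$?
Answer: $11020$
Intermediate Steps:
$Y = - \frac{23}{686}$ ($Y = \left(-161\right) \left(- \frac{1}{98}\right) \left(- \frac{1}{49}\right) = \frac{23}{14} \left(- \frac{1}{49}\right) = - \frac{23}{686} \approx -0.033528$)
$c{\left(l,X \right)} = 1$ ($c{\left(l,X \right)} = \frac{X + l}{X + l} = 1$)
$11019 + c{\left(Y,f{\left(-5,15 \right)} \right)} = 11019 + 1 = 11020$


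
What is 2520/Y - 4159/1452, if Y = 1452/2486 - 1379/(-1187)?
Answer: 489816785369/340013388 ≈ 1440.6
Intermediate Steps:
Y = 234169/134131 (Y = 1452*(1/2486) - 1379*(-1/1187) = 66/113 + 1379/1187 = 234169/134131 ≈ 1.7458)
2520/Y - 4159/1452 = 2520/(234169/134131) - 4159/1452 = 2520*(134131/234169) - 4159*1/1452 = 338010120/234169 - 4159/1452 = 489816785369/340013388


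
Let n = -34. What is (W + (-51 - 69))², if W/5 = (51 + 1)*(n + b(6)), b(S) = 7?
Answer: 50979600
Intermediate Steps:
W = -7020 (W = 5*((51 + 1)*(-34 + 7)) = 5*(52*(-27)) = 5*(-1404) = -7020)
(W + (-51 - 69))² = (-7020 + (-51 - 69))² = (-7020 - 120)² = (-7140)² = 50979600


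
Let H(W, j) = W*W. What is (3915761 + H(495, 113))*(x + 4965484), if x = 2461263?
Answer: 30901104943142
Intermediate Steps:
H(W, j) = W²
(3915761 + H(495, 113))*(x + 4965484) = (3915761 + 495²)*(2461263 + 4965484) = (3915761 + 245025)*7426747 = 4160786*7426747 = 30901104943142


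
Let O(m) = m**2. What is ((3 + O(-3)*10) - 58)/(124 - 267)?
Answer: -35/143 ≈ -0.24476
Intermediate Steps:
((3 + O(-3)*10) - 58)/(124 - 267) = ((3 + (-3)**2*10) - 58)/(124 - 267) = ((3 + 9*10) - 58)/(-143) = -((3 + 90) - 58)/143 = -(93 - 58)/143 = -1/143*35 = -35/143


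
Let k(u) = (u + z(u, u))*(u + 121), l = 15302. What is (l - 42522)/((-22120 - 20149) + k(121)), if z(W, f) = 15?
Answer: 27220/9357 ≈ 2.9090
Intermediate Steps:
k(u) = (15 + u)*(121 + u) (k(u) = (u + 15)*(u + 121) = (15 + u)*(121 + u))
(l - 42522)/((-22120 - 20149) + k(121)) = (15302 - 42522)/((-22120 - 20149) + (1815 + 121² + 136*121)) = -27220/(-42269 + (1815 + 14641 + 16456)) = -27220/(-42269 + 32912) = -27220/(-9357) = -27220*(-1/9357) = 27220/9357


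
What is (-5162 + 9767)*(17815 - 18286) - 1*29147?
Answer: -2198102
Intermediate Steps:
(-5162 + 9767)*(17815 - 18286) - 1*29147 = 4605*(-471) - 29147 = -2168955 - 29147 = -2198102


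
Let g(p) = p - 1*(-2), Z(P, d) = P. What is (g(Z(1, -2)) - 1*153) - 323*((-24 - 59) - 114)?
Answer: 63481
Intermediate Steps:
g(p) = 2 + p (g(p) = p + 2 = 2 + p)
(g(Z(1, -2)) - 1*153) - 323*((-24 - 59) - 114) = ((2 + 1) - 1*153) - 323*((-24 - 59) - 114) = (3 - 153) - 323*(-83 - 114) = -150 - 323*(-197) = -150 + 63631 = 63481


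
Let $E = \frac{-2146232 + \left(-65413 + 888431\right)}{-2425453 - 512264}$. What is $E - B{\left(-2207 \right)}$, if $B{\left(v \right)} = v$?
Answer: $\frac{6484864633}{2937717} \approx 2207.4$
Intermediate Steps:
$E = \frac{1323214}{2937717}$ ($E = \frac{-2146232 + 823018}{-2937717} = \left(-1323214\right) \left(- \frac{1}{2937717}\right) = \frac{1323214}{2937717} \approx 0.45042$)
$E - B{\left(-2207 \right)} = \frac{1323214}{2937717} - -2207 = \frac{1323214}{2937717} + 2207 = \frac{6484864633}{2937717}$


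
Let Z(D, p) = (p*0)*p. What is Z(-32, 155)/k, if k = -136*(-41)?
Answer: 0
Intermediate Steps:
Z(D, p) = 0 (Z(D, p) = 0*p = 0)
k = 5576
Z(-32, 155)/k = 0/5576 = 0*(1/5576) = 0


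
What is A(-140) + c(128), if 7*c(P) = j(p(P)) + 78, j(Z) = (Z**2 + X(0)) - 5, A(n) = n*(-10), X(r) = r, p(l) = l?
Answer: 3751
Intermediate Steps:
A(n) = -10*n
j(Z) = -5 + Z**2 (j(Z) = (Z**2 + 0) - 5 = Z**2 - 5 = -5 + Z**2)
c(P) = 73/7 + P**2/7 (c(P) = ((-5 + P**2) + 78)/7 = (73 + P**2)/7 = 73/7 + P**2/7)
A(-140) + c(128) = -10*(-140) + (73/7 + (1/7)*128**2) = 1400 + (73/7 + (1/7)*16384) = 1400 + (73/7 + 16384/7) = 1400 + 2351 = 3751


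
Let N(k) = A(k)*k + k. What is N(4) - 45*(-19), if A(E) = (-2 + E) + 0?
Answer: 867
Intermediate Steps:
A(E) = -2 + E
N(k) = k + k*(-2 + k) (N(k) = (-2 + k)*k + k = k*(-2 + k) + k = k + k*(-2 + k))
N(4) - 45*(-19) = 4*(-1 + 4) - 45*(-19) = 4*3 + 855 = 12 + 855 = 867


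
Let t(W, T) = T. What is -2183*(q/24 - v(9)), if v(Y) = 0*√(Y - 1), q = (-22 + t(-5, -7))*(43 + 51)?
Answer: 2975429/12 ≈ 2.4795e+5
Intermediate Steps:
q = -2726 (q = (-22 - 7)*(43 + 51) = -29*94 = -2726)
v(Y) = 0 (v(Y) = 0*√(-1 + Y) = 0)
-2183*(q/24 - v(9)) = -2183*(-2726/24 - 1*0) = -2183*(-2726*1/24 + 0) = -2183*(-1363/12 + 0) = -2183*(-1363/12) = 2975429/12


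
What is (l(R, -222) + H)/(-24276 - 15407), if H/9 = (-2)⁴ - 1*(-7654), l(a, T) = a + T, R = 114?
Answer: -9846/5669 ≈ -1.7368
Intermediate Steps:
l(a, T) = T + a
H = 69030 (H = 9*((-2)⁴ - 1*(-7654)) = 9*(16 + 7654) = 9*7670 = 69030)
(l(R, -222) + H)/(-24276 - 15407) = ((-222 + 114) + 69030)/(-24276 - 15407) = (-108 + 69030)/(-39683) = 68922*(-1/39683) = -9846/5669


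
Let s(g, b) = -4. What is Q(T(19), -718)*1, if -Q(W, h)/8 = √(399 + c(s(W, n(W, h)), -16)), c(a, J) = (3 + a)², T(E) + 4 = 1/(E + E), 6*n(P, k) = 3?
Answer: -160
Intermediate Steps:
n(P, k) = ½ (n(P, k) = (⅙)*3 = ½)
T(E) = -4 + 1/(2*E) (T(E) = -4 + 1/(E + E) = -4 + 1/(2*E))
Q(W, h) = -160 (Q(W, h) = -8*√(399 + (3 - 4)²) = -8*√(399 + (-1)²) = -8*√(399 + 1) = -8*√400 = -8*20 = -160)
Q(T(19), -718)*1 = -160*1 = -160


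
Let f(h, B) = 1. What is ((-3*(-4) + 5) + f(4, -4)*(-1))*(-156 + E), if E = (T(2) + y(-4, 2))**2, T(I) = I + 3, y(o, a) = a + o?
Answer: -2352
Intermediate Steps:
T(I) = 3 + I
E = 9 (E = ((3 + 2) + (2 - 4))**2 = (5 - 2)**2 = 3**2 = 9)
((-3*(-4) + 5) + f(4, -4)*(-1))*(-156 + E) = ((-3*(-4) + 5) + 1*(-1))*(-156 + 9) = ((12 + 5) - 1)*(-147) = (17 - 1)*(-147) = 16*(-147) = -2352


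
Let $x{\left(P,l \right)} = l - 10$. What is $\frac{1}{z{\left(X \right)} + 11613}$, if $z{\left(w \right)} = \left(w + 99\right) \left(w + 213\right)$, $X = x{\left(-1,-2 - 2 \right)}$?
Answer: $\frac{1}{28528} \approx 3.5053 \cdot 10^{-5}$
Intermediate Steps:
$x{\left(P,l \right)} = -10 + l$
$X = -14$ ($X = -10 - 4 = -14$)
$z{\left(w \right)} = \left(99 + w\right) \left(213 + w\right)$
$\frac{1}{z{\left(X \right)} + 11613} = \frac{1}{\left(21087 + \left(-14\right)^{2} + 312 \left(-14\right)\right) + 11613} = \frac{1}{\left(21087 + 196 - 4368\right) + 11613} = \frac{1}{16915 + 11613} = \frac{1}{28528}$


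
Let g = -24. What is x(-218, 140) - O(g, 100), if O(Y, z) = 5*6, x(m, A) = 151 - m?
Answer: 339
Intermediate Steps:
O(Y, z) = 30
x(-218, 140) - O(g, 100) = (151 - 1*(-218)) - 1*30 = (151 + 218) - 30 = 369 - 30 = 339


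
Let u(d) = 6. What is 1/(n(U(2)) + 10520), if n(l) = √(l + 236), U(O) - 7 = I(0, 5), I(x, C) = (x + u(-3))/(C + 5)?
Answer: 26300/276675391 - √6090/553350782 ≈ 9.4916e-5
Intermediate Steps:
I(x, C) = (6 + x)/(5 + C) (I(x, C) = (x + 6)/(C + 5) = (6 + x)/(5 + C))
U(O) = 38/5 (U(O) = 7 + (6 + 0)/(5 + 5) = 7 + 6/10 = 7 + (⅒)*6 = 7 + ⅗ = 38/5)
n(l) = √(236 + l)
1/(n(U(2)) + 10520) = 1/(√(236 + 38/5) + 10520) = 1/(√(1218/5) + 10520) = 1/(√6090/5 + 10520) = 1/(10520 + √6090/5)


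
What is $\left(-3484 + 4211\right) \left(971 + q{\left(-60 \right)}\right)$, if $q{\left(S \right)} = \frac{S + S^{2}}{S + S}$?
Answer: $\frac{1368941}{2} \approx 6.8447 \cdot 10^{5}$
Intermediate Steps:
$q{\left(S \right)} = \frac{S + S^{2}}{2 S}$
$\left(-3484 + 4211\right) \left(971 + q{\left(-60 \right)}\right) = \left(-3484 + 4211\right) \left(971 + \left(\frac{1}{2} + \frac{1}{2} \left(-60\right)\right)\right) = 727 \left(971 + \left(\frac{1}{2} - 30\right)\right) = 727 \left(971 - \frac{59}{2}\right) = 727 \cdot \frac{1883}{2} = \frac{1368941}{2}$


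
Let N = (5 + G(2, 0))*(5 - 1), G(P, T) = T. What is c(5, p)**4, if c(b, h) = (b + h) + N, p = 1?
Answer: 456976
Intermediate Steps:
N = 20 (N = (5 + 0)*(5 - 1) = 5*4 = 20)
c(b, h) = 20 + b + h (c(b, h) = (b + h) + 20 = 20 + b + h)
c(5, p)**4 = (20 + 5 + 1)**4 = 26**4 = 456976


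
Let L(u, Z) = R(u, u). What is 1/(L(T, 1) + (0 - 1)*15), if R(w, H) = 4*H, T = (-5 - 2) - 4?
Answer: -1/59 ≈ -0.016949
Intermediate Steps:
T = -11 (T = -7 - 4 = -11)
L(u, Z) = 4*u
1/(L(T, 1) + (0 - 1)*15) = 1/(4*(-11) + (0 - 1)*15) = 1/(-44 - 1*15) = 1/(-44 - 15) = 1/(-59) = -1/59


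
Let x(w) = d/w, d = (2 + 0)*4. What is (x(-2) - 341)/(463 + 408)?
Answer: -345/871 ≈ -0.39610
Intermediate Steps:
d = 8 (d = 2*4 = 8)
x(w) = 8/w
(x(-2) - 341)/(463 + 408) = (8/(-2) - 341)/(463 + 408) = (8*(-1/2) - 341)/871 = (-4 - 341)*(1/871) = -345*1/871 = -345/871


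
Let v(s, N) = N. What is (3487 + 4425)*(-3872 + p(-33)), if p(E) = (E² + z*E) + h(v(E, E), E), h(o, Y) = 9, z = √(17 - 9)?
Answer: -21947888 - 522192*√2 ≈ -2.2686e+7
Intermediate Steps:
z = 2*√2 (z = √8 = 2*√2 ≈ 2.8284)
p(E) = 9 + E² + 2*E*√2 (p(E) = (E² + (2*√2)*E) + 9 = (E² + 2*E*√2) + 9 = 9 + E² + 2*E*√2)
(3487 + 4425)*(-3872 + p(-33)) = (3487 + 4425)*(-3872 + (9 + (-33)² + 2*(-33)*√2)) = 7912*(-3872 + (9 + 1089 - 66*√2)) = 7912*(-3872 + (1098 - 66*√2)) = 7912*(-2774 - 66*√2) = -21947888 - 522192*√2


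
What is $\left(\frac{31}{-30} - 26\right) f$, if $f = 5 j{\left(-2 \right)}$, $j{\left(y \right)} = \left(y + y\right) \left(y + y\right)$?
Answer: $- \frac{6488}{3} \approx -2162.7$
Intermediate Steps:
$j{\left(y \right)} = 4 y^{2}$ ($j{\left(y \right)} = 2 y 2 y = 4 y^{2}$)
$f = 80$ ($f = 5 \cdot 4 \left(-2\right)^{2} = 5 \cdot 4 \cdot 4 = 5 \cdot 16 = 80$)
$\left(\frac{31}{-30} - 26\right) f = \left(\frac{31}{-30} - 26\right) 80 = \left(31 \left(- \frac{1}{30}\right) - 26\right) 80 = \left(- \frac{31}{30} - 26\right) 80 = \left(- \frac{811}{30}\right) 80 = - \frac{6488}{3}$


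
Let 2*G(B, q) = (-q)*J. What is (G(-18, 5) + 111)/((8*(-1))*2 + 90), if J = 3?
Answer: 207/148 ≈ 1.3986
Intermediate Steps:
G(B, q) = -3*q/2 (G(B, q) = (-q*3)/2 = (-3*q)/2 = -3*q/2)
(G(-18, 5) + 111)/((8*(-1))*2 + 90) = (-3/2*5 + 111)/((8*(-1))*2 + 90) = (-15/2 + 111)/(-8*2 + 90) = 207/(2*(-16 + 90)) = (207/2)/74 = (207/2)*(1/74) = 207/148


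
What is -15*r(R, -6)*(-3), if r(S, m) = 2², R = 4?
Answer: 180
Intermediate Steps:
r(S, m) = 4
-15*r(R, -6)*(-3) = -15*4*(-3) = -60*(-3) = 180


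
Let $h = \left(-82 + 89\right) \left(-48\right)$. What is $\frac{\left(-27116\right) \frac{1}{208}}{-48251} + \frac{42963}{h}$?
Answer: $- \frac{183323339}{1433744} \approx -127.86$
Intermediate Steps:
$h = -336$ ($h = 7 \left(-48\right) = -336$)
$\frac{\left(-27116\right) \frac{1}{208}}{-48251} + \frac{42963}{h} = \frac{\left(-27116\right) \frac{1}{208}}{-48251} + \frac{42963}{-336} = \left(-27116\right) \frac{1}{208} \left(- \frac{1}{48251}\right) + 42963 \left(- \frac{1}{336}\right) = \left(- \frac{6779}{52}\right) \left(- \frac{1}{48251}\right) - \frac{14321}{112} = \frac{6779}{2509052} - \frac{14321}{112} = - \frac{183323339}{1433744}$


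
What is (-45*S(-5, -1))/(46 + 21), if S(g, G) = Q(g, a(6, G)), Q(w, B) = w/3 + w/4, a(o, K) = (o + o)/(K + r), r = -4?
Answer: 525/268 ≈ 1.9590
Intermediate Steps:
a(o, K) = 2*o/(-4 + K) (a(o, K) = (o + o)/(K - 4) = (2*o)/(-4 + K) = 2*o/(-4 + K))
Q(w, B) = 7*w/12 (Q(w, B) = w*(⅓) + w*(¼) = w/3 + w/4 = 7*w/12)
S(g, G) = 7*g/12
(-45*S(-5, -1))/(46 + 21) = (-105*(-5)/4)/(46 + 21) = -45*(-35/12)/67 = (525/4)*(1/67) = 525/268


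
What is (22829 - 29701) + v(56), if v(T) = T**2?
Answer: -3736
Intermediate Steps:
(22829 - 29701) + v(56) = (22829 - 29701) + 56**2 = -6872 + 3136 = -3736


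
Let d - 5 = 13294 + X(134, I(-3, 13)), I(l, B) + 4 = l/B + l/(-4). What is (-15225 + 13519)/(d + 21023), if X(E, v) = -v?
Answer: -88712/1784925 ≈ -0.049701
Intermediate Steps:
I(l, B) = -4 - l/4 + l/B (I(l, B) = -4 + (l/B + l/(-4)) = -4 + (l/B + l*(-1/4)) = -4 + (l/B - l/4) = -4 + (-l/4 + l/B) = -4 - l/4 + l/B)
d = 691729/52 (d = 5 + (13294 - (-4 - 1/4*(-3) - 3/13)) = 5 + (13294 - (-4 + 3/4 - 3*1/13)) = 5 + (13294 - (-4 + 3/4 - 3/13)) = 5 + (13294 - 1*(-181/52)) = 5 + (13294 + 181/52) = 5 + 691469/52 = 691729/52 ≈ 13302.)
(-15225 + 13519)/(d + 21023) = (-15225 + 13519)/(691729/52 + 21023) = -1706/1784925/52 = -1706*52/1784925 = -88712/1784925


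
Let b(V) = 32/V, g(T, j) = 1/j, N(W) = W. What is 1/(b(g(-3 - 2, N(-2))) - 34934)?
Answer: -1/34998 ≈ -2.8573e-5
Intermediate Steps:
1/(b(g(-3 - 2, N(-2))) - 34934) = 1/(32/(1/(-2)) - 34934) = 1/(32/(-½) - 34934) = 1/(32*(-2) - 34934) = 1/(-64 - 34934) = 1/(-34998) = -1/34998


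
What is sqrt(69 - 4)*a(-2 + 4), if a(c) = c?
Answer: 2*sqrt(65) ≈ 16.125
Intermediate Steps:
sqrt(69 - 4)*a(-2 + 4) = sqrt(69 - 4)*(-2 + 4) = sqrt(65)*2 = 2*sqrt(65)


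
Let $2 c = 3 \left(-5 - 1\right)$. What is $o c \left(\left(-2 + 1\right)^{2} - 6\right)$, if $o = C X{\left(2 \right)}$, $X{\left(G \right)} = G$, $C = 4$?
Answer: $360$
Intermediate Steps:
$c = -9$ ($c = \frac{3 \left(-5 - 1\right)}{2} = \frac{3 \left(-6\right)}{2} = \frac{1}{2} \left(-18\right) = -9$)
$o = 8$ ($o = 4 \cdot 2 = 8$)
$o c \left(\left(-2 + 1\right)^{2} - 6\right) = 8 \left(-9\right) \left(\left(-2 + 1\right)^{2} - 6\right) = - 72 \left(\left(-1\right)^{2} - 6\right) = - 72 \left(1 - 6\right) = \left(-72\right) \left(-5\right) = 360$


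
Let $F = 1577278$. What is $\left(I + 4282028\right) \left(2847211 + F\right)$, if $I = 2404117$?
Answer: $29582775004905$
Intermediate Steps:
$\left(I + 4282028\right) \left(2847211 + F\right) = \left(2404117 + 4282028\right) \left(2847211 + 1577278\right) = 6686145 \cdot 4424489 = 29582775004905$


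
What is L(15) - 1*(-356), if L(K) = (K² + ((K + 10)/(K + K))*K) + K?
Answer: 1217/2 ≈ 608.50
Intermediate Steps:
L(K) = 5 + K² + 3*K/2 (L(K) = (K² + ((10 + K)/((2*K)))*K) + K = (K² + ((10 + K)*(1/(2*K)))*K) + K = (K² + ((10 + K)/(2*K))*K) + K = (K² + (5 + K/2)) + K = (5 + K² + K/2) + K = 5 + K² + 3*K/2)
L(15) - 1*(-356) = (5 + 15² + (3/2)*15) - 1*(-356) = (5 + 225 + 45/2) + 356 = 505/2 + 356 = 1217/2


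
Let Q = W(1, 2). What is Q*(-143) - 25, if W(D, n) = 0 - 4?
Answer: 547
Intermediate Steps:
W(D, n) = -4
Q = -4
Q*(-143) - 25 = -4*(-143) - 25 = 572 - 25 = 547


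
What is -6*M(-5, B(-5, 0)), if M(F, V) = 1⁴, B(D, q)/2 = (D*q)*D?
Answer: -6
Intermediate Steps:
B(D, q) = 2*q*D² (B(D, q) = 2*((D*q)*D) = 2*(q*D²) = 2*q*D²)
M(F, V) = 1
-6*M(-5, B(-5, 0)) = -6*1 = -6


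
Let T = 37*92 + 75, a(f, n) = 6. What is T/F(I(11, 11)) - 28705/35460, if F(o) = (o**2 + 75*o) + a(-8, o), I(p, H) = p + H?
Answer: 774208/948555 ≈ 0.81620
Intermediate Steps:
I(p, H) = H + p
T = 3479 (T = 3404 + 75 = 3479)
F(o) = 6 + o**2 + 75*o (F(o) = (o**2 + 75*o) + 6 = 6 + o**2 + 75*o)
T/F(I(11, 11)) - 28705/35460 = 3479/(6 + (11 + 11)**2 + 75*(11 + 11)) - 28705/35460 = 3479/(6 + 22**2 + 75*22) - 28705*1/35460 = 3479/(6 + 484 + 1650) - 5741/7092 = 3479/2140 - 5741/7092 = 774208/948555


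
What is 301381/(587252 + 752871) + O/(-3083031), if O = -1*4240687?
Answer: 6612209150312/4131640752813 ≈ 1.6004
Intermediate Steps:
O = -4240687
301381/(587252 + 752871) + O/(-3083031) = 301381/(587252 + 752871) - 4240687/(-3083031) = 301381/1340123 - 4240687*(-1/3083031) = 301381*(1/1340123) + 4240687/3083031 = 301381/1340123 + 4240687/3083031 = 6612209150312/4131640752813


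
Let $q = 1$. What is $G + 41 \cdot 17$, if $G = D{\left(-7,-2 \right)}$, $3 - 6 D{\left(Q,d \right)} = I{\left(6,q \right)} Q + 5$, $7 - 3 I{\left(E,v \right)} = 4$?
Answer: $\frac{4187}{6} \approx 697.83$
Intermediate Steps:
$I{\left(E,v \right)} = 1$ ($I{\left(E,v \right)} = \frac{7}{3} - \frac{4}{3} = 1$)
$D{\left(Q,d \right)} = - \frac{1}{3} - \frac{Q}{6}$ ($D{\left(Q,d \right)} = \frac{1}{2} - \frac{1 Q + 5}{6} = \frac{1}{2} - \frac{Q + 5}{6} = \frac{1}{2} - \frac{5 + Q}{6} = \frac{1}{2} - \left(\frac{5}{6} + \frac{Q}{6}\right) = - \frac{1}{3} - \frac{Q}{6}$)
$G = \frac{5}{6}$ ($G = - \frac{1}{3} - - \frac{7}{6} = - \frac{1}{3} + \frac{7}{6} = \frac{5}{6} \approx 0.83333$)
$G + 41 \cdot 17 = \frac{5}{6} + 41 \cdot 17 = \frac{5}{6} + 697 = \frac{4187}{6}$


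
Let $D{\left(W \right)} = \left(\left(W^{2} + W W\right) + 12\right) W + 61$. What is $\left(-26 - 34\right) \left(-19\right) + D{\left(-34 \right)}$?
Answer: $-77815$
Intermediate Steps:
$D{\left(W \right)} = 61 + W \left(12 + 2 W^{2}\right)$ ($D{\left(W \right)} = \left(\left(W^{2} + W^{2}\right) + 12\right) W + 61 = \left(2 W^{2} + 12\right) W + 61 = \left(12 + 2 W^{2}\right) W + 61 = W \left(12 + 2 W^{2}\right) + 61 = 61 + W \left(12 + 2 W^{2}\right)$)
$\left(-26 - 34\right) \left(-19\right) + D{\left(-34 \right)} = \left(-26 - 34\right) \left(-19\right) + \left(61 + 2 \left(-34\right)^{3} + 12 \left(-34\right)\right) = \left(-60\right) \left(-19\right) + \left(61 + 2 \left(-39304\right) - 408\right) = 1140 - 78955 = -77815$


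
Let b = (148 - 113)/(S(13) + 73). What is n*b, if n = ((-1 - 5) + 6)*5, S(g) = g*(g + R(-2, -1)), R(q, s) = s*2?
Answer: 0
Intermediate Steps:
R(q, s) = 2*s
S(g) = g*(-2 + g) (S(g) = g*(g + 2*(-1)) = g*(g - 2) = g*(-2 + g))
n = 0 (n = (-6 + 6)*5 = 0*5 = 0)
b = 35/216 (b = (148 - 113)/(13*(-2 + 13) + 73) = 35/(13*11 + 73) = 35/(143 + 73) = 35/216 ≈ 0.16204)
n*b = 0*(35/216) = 0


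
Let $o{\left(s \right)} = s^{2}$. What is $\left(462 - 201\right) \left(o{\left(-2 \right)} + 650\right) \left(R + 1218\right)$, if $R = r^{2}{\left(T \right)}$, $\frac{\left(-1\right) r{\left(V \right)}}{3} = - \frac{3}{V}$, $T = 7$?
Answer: $\frac{10201185522}{49} \approx 2.0819 \cdot 10^{8}$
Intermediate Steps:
$r{\left(V \right)} = \frac{9}{V}$ ($r{\left(V \right)} = - 3 \left(- \frac{3}{V}\right) = \frac{9}{V}$)
$R = \frac{81}{49}$ ($R = \left(\frac{9}{7}\right)^{2} = \frac{81}{49} \approx 1.6531$)
$\left(462 - 201\right) \left(o{\left(-2 \right)} + 650\right) \left(R + 1218\right) = \left(462 - 201\right) \left(\left(-2\right)^{2} + 650\right) \left(\frac{81}{49} + 1218\right) = 261 \left(4 + 650\right) \frac{59763}{49} = 261 \cdot 654 \cdot \frac{59763}{49} = 170694 \cdot \frac{59763}{49} = \frac{10201185522}{49}$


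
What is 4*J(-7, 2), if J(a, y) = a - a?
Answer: 0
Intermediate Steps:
J(a, y) = 0
4*J(-7, 2) = 4*0 = 0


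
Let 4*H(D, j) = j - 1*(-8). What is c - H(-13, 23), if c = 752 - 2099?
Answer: -5419/4 ≈ -1354.8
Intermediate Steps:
H(D, j) = 2 + j/4 (H(D, j) = (j - 1*(-8))/4 = (j + 8)/4 = (8 + j)/4 = 2 + j/4)
c = -1347
c - H(-13, 23) = -1347 - (2 + (¼)*23) = -1347 - (2 + 23/4) = -1347 - 1*31/4 = -1347 - 31/4 = -5419/4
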